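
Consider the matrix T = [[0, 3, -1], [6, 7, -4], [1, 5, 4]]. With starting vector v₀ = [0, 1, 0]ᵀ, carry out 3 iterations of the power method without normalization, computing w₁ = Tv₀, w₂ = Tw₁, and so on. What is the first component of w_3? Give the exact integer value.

83

w1 = Tv₀ = (3, 7, 5)
w2 = Tw1 = (16, 47, 58)
w3 = Tw2 = (83, 193, 483)
The requested component of w3 is 83.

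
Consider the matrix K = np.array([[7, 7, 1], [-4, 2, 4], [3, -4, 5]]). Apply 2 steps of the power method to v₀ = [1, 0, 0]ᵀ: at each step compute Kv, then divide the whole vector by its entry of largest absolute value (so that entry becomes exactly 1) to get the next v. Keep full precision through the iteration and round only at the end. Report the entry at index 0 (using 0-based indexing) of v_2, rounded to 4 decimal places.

Kv0 = (7.00000, -4.00000, 3.00000); divide by 7.00000 → v1 = (1.00000, -0.57143, 0.42857)
Kv1 = (3.42857, -3.42857, 7.42857); divide by 7.42857 → v2 = (0.46154, -0.46154, 1.00000)
Requested entry of v2: 24/52 = 0.4615

0.4615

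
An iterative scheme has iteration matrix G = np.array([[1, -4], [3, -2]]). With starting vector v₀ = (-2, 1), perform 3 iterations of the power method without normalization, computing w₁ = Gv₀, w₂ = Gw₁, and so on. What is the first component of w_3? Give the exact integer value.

w1 = Gv₀ = (1·(-2) + (-4)·1; 3·(-2) + (-2)·1) = (-6, -8)
w2 = Gw1 = (1·(-6) + (-4)·(-8); 3·(-6) + (-2)·(-8)) = (26, -2)
w3 = Gw2 = (34, 82)
The requested component of w3 is 34.

34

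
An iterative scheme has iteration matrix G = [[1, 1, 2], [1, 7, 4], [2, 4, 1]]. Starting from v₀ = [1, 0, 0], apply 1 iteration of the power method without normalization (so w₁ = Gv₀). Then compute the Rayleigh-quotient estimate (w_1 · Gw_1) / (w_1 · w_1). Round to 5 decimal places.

w1 = Gv₀ = (1·1 + 1·0 + 2·0; 1·1 + 7·0 + 4·0; 2·1 + 4·0 + 1·0) = (1, 1, 2)
Gw1 = (6, 16, 8)
w1·Gw1 = 1·6 + 1·16 + 2·8 = 38; w1·w1 = 1·1 + 1·1 + 2·2 = 6
λ ≈ 38/6 = 6.33333

λ ≈ 6.33333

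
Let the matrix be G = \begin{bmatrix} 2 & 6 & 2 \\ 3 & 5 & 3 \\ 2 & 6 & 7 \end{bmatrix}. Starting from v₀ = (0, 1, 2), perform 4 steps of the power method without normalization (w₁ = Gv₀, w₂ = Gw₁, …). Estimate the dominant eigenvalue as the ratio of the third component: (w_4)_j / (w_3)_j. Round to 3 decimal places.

w1 = Gv₀ = (2·0 + 6·1 + 2·2; 3·0 + 5·1 + 3·2; 2·0 + 6·1 + 7·2) = (10, 11, 20)
w2 = Gw1 = (2·10 + 6·11 + 2·20; 3·10 + 5·11 + 3·20; 2·10 + 6·11 + 7·20) = (126, 145, 226)
w3 = Gw2 = (1574, 1781, 2704)
w4 = Gw3 = (19242, 21739, 32762)
Ratio at component: 32762 / 2704 = 12.116

λ ≈ 12.116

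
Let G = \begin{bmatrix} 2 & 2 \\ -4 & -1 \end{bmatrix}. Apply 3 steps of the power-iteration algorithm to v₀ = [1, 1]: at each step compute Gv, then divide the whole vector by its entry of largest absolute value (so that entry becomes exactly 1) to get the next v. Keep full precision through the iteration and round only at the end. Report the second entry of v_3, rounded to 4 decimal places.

Gv0 = (4.00000, -5.00000); divide by -5.00000 → v1 = (-0.80000, 1.00000)
Gv1 = (0.40000, 2.20000); divide by 2.20000 → v2 = (0.18182, 1.00000)
Gv2 = (2.36364, -1.72727); divide by 2.36364 → v3 = (1.00000, -0.73077)
Requested entry of v3: 19/-26 = -0.7308

-0.7308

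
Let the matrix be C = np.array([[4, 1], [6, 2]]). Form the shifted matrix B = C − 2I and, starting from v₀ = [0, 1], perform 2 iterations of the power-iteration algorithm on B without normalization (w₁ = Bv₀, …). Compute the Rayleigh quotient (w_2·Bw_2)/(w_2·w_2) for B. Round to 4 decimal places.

B = C − 2I has rows (2, 1); (6, 0)
w1 = Bv₀ = (1, 0)
w2 = Bw1 = (2, 6)
Bw2 = (10, 12)
w2·Bw2 = 92; w2·w2 = 40; μ ≈ 92/40 = 2.3000

μ ≈ 2.3000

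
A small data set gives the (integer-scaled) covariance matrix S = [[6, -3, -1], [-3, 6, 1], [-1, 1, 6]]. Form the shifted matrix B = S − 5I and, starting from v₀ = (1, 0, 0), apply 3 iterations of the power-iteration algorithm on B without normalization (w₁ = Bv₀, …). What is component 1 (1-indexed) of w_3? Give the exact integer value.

B = S − 5I has rows (1, -3, -1); (-3, 1, 1); (-1, 1, 1)
w1 = Bv₀ = (1·1 + (-3)·0 + (-1)·0; (-3)·1 + 1·0 + 1·0; (-1)·1 + 1·0 + 1·0) = (1, -3, -1)
w2 = Bw1 = (1·1 + (-3)·(-3) + (-1)·(-1); (-3)·1 + 1·(-3) + 1·(-1); (-1)·1 + 1·(-3) + 1·(-1)) = (11, -7, -5)
w3 = Bw2 = (37, -45, -23)
Requested component of w3: 37

37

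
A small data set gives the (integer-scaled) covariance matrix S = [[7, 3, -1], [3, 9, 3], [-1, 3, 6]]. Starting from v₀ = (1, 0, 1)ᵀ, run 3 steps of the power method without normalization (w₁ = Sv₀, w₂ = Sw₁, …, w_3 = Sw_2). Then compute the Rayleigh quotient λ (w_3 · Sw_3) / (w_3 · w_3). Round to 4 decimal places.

w1 = Sv₀ = (7·1 + 3·0 + (-1)·1; 3·1 + 9·0 + 3·1; (-1)·1 + 3·0 + 6·1) = (6, 6, 5)
w2 = Sw1 = (7·6 + 3·6 + (-1)·5; 3·6 + 9·6 + 3·5; (-1)·6 + 3·6 + 6·5) = (55, 87, 42)
w3 = Sw2 = (604, 1074, 458)
Sw3 = (6992, 12852, 5366)
w3·Sw3 = 604·6992 + 1074·12852 + 458·5366 = 20483844; w3·w3 = 604·604 + 1074·1074 + 458·458 = 1728056
λ ≈ 20483844/1728056 = 11.8537

11.8537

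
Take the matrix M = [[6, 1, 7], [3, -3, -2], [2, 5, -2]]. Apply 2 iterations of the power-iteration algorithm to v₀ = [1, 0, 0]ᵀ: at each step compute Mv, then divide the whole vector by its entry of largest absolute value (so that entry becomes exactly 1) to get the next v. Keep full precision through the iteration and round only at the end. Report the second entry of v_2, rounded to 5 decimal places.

0.09434

Mv0 = (6.000000, 3.000000, 2.000000); divide by 6.000000 → v1 = (1.000000, 0.500000, 0.333333)
Mv1 = (8.833333, 0.833333, 3.833333); divide by 8.833333 → v2 = (1.000000, 0.094340, 0.433962)
Requested entry of v2: 5/53 = 0.09434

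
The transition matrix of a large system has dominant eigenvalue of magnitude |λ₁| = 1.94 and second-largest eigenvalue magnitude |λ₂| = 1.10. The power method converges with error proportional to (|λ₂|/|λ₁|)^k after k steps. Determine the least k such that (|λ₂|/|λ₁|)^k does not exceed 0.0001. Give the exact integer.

17

|λ₂/λ₁| = 1.10/1.94 = 0.56701
Need k ≥ ln(0.0001) / ln(0.56701) = -9.2103 / -0.5674 ≈ 16.233
Smallest integer k satisfying the bound: 17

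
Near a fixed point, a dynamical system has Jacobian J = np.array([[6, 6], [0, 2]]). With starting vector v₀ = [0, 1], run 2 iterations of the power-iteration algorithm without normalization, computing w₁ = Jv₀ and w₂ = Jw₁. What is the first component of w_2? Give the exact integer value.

w1 = Jv₀ = (6, 2)
w2 = Jw1 = (48, 4)
The requested component of w2 is 48.

48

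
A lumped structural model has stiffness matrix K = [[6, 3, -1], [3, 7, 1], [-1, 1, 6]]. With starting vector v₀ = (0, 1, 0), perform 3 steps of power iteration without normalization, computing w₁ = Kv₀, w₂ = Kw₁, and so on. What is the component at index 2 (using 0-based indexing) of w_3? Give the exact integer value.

w1 = Kv₀ = (3, 7, 1)
w2 = Kw1 = (38, 59, 10)
w3 = Kw2 = (395, 537, 81)
The requested component of w3 is 81.

81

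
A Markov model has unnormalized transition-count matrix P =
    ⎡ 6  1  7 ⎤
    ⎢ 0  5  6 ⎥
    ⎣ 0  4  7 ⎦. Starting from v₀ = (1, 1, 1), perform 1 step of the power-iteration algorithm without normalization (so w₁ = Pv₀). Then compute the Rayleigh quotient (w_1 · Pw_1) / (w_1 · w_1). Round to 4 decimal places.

w1 = Pv₀ = (14, 11, 11)
Pw1 = (172, 121, 121)
w1·Pw1 = 14·172 + 11·121 + 11·121 = 5070; w1·w1 = 14·14 + 11·11 + 11·11 = 438
λ ≈ 5070/438 = 11.5753

λ ≈ 11.5753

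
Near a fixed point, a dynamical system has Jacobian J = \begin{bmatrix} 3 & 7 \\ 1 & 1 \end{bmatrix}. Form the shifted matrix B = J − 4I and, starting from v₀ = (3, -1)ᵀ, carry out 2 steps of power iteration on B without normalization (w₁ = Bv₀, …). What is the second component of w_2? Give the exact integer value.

B = J − 4I has rows (-1, 7); (1, -3)
w1 = Bv₀ = ((-1)·3 + 7·(-1); 1·3 + (-3)·(-1)) = (-10, 6)
w2 = Bw1 = ((-1)·(-10) + 7·6; 1·(-10) + (-3)·6) = (52, -28)
Requested component of w2: -28

-28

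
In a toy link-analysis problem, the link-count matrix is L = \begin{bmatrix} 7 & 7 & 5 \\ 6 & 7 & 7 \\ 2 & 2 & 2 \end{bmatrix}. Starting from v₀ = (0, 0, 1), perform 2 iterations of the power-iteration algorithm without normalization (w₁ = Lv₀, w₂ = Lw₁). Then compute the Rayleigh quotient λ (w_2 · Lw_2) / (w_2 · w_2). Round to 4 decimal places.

15.2974

w1 = Lv₀ = (7·0 + 7·0 + 5·1; 6·0 + 7·0 + 7·1; 2·0 + 2·0 + 2·1) = (5, 7, 2)
w2 = Lw1 = (7·5 + 7·7 + 5·2; 6·5 + 7·7 + 7·2; 2·5 + 2·7 + 2·2) = (94, 93, 28)
Lw2 = (1449, 1411, 430)
w2·Lw2 = 94·1449 + 93·1411 + 28·430 = 279469; w2·w2 = 94·94 + 93·93 + 28·28 = 18269
λ ≈ 279469/18269 = 15.2974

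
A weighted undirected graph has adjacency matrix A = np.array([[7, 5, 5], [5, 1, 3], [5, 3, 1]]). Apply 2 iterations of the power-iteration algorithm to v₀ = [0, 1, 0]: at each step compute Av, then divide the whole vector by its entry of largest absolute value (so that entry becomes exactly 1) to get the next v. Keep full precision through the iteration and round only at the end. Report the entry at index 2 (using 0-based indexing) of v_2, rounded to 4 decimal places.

0.5636

Av0 = (5.00000, 1.00000, 3.00000); divide by 5.00000 → v1 = (1.00000, 0.20000, 0.60000)
Av1 = (11.00000, 7.00000, 6.20000); divide by 11.00000 → v2 = (1.00000, 0.63636, 0.56364)
Requested entry of v2: 31/55 = 0.5636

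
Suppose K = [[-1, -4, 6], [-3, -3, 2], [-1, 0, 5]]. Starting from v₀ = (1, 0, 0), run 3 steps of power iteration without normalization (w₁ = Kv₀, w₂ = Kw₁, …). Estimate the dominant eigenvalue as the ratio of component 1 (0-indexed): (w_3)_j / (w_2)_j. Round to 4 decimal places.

w1 = Kv₀ = ((-1)·1 + (-4)·0 + 6·0; (-3)·1 + (-3)·0 + 2·0; (-1)·1 + 0·0 + 5·0) = (-1, -3, -1)
w2 = Kw1 = ((-1)·(-1) + (-4)·(-3) + 6·(-1); (-3)·(-1) + (-3)·(-3) + 2·(-1); (-1)·(-1) + 0·(-3) + 5·(-1)) = (7, 10, -4)
w3 = Kw2 = (-71, -59, -27)
Ratio at component: -59 / 10 = -5.9000

-5.9000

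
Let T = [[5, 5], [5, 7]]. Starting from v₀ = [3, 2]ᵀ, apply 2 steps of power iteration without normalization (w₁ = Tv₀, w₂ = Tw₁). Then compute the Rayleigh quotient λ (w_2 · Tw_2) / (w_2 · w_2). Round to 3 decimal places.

11.099

w1 = Tv₀ = (5·3 + 5·2; 5·3 + 7·2) = (25, 29)
w2 = Tw1 = (5·25 + 5·29; 5·25 + 7·29) = (270, 328)
Tw2 = (2990, 3646)
w2·Tw2 = 270·2990 + 328·3646 = 2003188; w2·w2 = 270·270 + 328·328 = 180484
λ ≈ 2003188/180484 = 11.099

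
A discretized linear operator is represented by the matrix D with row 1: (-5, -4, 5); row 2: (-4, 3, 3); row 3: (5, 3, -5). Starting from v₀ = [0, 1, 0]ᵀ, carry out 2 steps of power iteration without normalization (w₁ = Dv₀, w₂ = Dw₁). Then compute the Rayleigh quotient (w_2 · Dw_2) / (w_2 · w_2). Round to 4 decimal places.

-8.5121

w1 = Dv₀ = ((-5)·0 + (-4)·1 + 5·0; (-4)·0 + 3·1 + 3·0; 5·0 + 3·1 + (-5)·0) = (-4, 3, 3)
w2 = Dw1 = ((-5)·(-4) + (-4)·3 + 5·3; (-4)·(-4) + 3·3 + 3·3; 5·(-4) + 3·3 + (-5)·3) = (23, 34, -26)
Dw2 = (-381, -68, 347)
w2·Dw2 = 23·(-381) + 34·(-68) + (-26)·347 = -20097; w2·w2 = 23·23 + 34·34 + (-26)·(-26) = 2361
λ ≈ -20097/2361 = -8.5121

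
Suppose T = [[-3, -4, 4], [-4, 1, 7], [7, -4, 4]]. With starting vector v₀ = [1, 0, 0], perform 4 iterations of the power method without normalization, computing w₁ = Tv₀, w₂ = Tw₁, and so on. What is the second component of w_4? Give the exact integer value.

2831

w1 = Tv₀ = ((-3)·1 + (-4)·0 + 4·0; (-4)·1 + 1·0 + 7·0; 7·1 + (-4)·0 + 4·0) = (-3, -4, 7)
w2 = Tw1 = ((-3)·(-3) + (-4)·(-4) + 4·7; (-4)·(-3) + 1·(-4) + 7·7; 7·(-3) + (-4)·(-4) + 4·7) = (53, 57, 23)
w3 = Tw2 = (-295, 6, 235)
w4 = Tw3 = (1801, 2831, -1149)
The requested component of w4 is 2831.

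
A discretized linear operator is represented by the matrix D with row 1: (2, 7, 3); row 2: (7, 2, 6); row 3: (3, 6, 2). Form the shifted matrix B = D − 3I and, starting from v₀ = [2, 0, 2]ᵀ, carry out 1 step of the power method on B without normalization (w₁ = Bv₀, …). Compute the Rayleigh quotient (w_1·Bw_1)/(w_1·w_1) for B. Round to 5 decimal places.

2.95480

B = D − 3I has rows (-1, 7, 3); (7, -1, 6); (3, 6, -1)
w1 = Bv₀ = ((-1)·2 + 7·0 + 3·2; 7·2 + (-1)·0 + 6·2; 3·2 + 6·0 + (-1)·2) = (4, 26, 4)
Bw1 = (190, 26, 164)
w1·Bw1 = 2092; w1·w1 = 708; μ ≈ 2092/708 = 2.95480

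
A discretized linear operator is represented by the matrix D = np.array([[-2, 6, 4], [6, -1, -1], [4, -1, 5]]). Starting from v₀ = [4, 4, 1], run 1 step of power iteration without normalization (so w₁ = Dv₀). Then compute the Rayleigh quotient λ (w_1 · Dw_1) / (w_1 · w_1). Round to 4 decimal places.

λ ≈ 6.5886

w1 = Dv₀ = ((-2)·4 + 6·4 + 4·1; 6·4 + (-1)·4 + (-1)·1; 4·4 + (-1)·4 + 5·1) = (20, 19, 17)
Dw1 = (142, 84, 146)
w1·Dw1 = 20·142 + 19·84 + 17·146 = 6918; w1·w1 = 20·20 + 19·19 + 17·17 = 1050
λ ≈ 6918/1050 = 6.5886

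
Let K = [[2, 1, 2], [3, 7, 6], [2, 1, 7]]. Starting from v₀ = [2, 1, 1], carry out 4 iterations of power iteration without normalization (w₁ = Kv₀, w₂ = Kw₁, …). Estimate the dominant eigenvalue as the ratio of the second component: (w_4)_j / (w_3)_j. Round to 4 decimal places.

10.5340

w1 = Kv₀ = (7, 19, 12)
w2 = Kw1 = (57, 226, 117)
w3 = Kw2 = (574, 2455, 1159)
w4 = Kw3 = (5921, 25861, 11716)
Ratio at component: 25861 / 2455 = 10.5340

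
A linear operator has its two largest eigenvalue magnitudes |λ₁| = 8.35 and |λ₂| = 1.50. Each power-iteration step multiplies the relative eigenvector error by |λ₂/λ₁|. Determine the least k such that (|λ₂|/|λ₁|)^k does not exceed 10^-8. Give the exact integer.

11

|λ₂/λ₁| = 1.50/8.35 = 0.17964
Need k ≥ ln(10^-8) / ln(0.17964) = -18.4207 / -1.7168 ≈ 10.730
Smallest integer k satisfying the bound: 11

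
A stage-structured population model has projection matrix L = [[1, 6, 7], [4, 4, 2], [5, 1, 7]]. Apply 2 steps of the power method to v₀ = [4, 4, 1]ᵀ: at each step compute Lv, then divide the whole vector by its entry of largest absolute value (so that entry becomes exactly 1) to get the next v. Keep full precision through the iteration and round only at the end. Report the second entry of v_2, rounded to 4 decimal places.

0.7412

Lv0 = (35.00000, 34.00000, 31.00000); divide by 35.00000 → v1 = (1.00000, 0.97143, 0.88571)
Lv1 = (13.02857, 9.65714, 12.17143); divide by 13.02857 → v2 = (1.00000, 0.74123, 0.93421)
Requested entry of v2: 338/456 = 0.7412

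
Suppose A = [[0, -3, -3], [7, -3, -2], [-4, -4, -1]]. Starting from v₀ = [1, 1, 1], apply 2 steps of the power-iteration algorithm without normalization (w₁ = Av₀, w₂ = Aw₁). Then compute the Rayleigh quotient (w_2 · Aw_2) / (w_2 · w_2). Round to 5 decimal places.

w1 = Av₀ = (0·1 + (-3)·1 + (-3)·1; 7·1 + (-3)·1 + (-2)·1; (-4)·1 + (-4)·1 + (-1)·1) = (-6, 2, -9)
w2 = Aw1 = (0·(-6) + (-3)·2 + (-3)·(-9); 7·(-6) + (-3)·2 + (-2)·(-9); (-4)·(-6) + (-4)·2 + (-1)·(-9)) = (21, -30, 25)
Aw2 = (15, 187, 11)
w2·Aw2 = 21·15 + (-30)·187 + 25·11 = -5020; w2·w2 = 21·21 + (-30)·(-30) + 25·25 = 1966
λ ≈ -5020/1966 = -2.55341

λ ≈ -2.55341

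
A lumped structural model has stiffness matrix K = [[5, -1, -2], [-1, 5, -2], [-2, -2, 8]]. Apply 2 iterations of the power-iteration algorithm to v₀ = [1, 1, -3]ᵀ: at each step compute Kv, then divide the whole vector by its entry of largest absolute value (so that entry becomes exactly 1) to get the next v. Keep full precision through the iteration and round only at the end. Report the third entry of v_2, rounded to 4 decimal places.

Kv0 = (10.00000, 10.00000, -28.00000); divide by -28.00000 → v1 = (-0.35714, -0.35714, 1.00000)
Kv1 = (-3.42857, -3.42857, 9.42857); divide by 9.42857 → v2 = (-0.36364, -0.36364, 1.00000)
Requested entry of v2: -264/-264 = 1.0000

1.0000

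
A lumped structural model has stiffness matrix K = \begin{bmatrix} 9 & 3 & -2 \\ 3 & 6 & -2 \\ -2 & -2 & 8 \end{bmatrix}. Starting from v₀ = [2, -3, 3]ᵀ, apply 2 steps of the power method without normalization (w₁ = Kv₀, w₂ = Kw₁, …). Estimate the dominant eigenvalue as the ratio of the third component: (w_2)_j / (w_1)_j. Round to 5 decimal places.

w1 = Kv₀ = (9·2 + 3·(-3) + (-2)·3; 3·2 + 6·(-3) + (-2)·3; (-2)·2 + (-2)·(-3) + 8·3) = (3, -18, 26)
w2 = Kw1 = (9·3 + 3·(-18) + (-2)·26; 3·3 + 6·(-18) + (-2)·26; (-2)·3 + (-2)·(-18) + 8·26) = (-79, -151, 238)
Ratio at component: 238 / 26 = 9.15385

9.15385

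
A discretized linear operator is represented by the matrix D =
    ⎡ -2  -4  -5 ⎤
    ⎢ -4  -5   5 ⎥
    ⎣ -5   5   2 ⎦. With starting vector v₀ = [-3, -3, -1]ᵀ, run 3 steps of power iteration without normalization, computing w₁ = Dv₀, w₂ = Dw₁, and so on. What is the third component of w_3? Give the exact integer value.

-458

w1 = Dv₀ = (23, 22, -2)
w2 = Dw1 = (-124, -212, -9)
w3 = Dw2 = (1141, 1511, -458)
The requested component of w3 is -458.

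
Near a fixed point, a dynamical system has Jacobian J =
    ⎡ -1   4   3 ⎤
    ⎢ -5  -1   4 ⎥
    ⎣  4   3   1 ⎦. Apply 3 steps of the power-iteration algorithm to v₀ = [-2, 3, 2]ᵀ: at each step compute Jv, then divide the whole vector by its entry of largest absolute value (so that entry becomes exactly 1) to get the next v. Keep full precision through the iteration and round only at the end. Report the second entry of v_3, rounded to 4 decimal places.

Jv0 = (20.00000, 15.00000, 3.00000); divide by 20.00000 → v1 = (1.00000, 0.75000, 0.15000)
Jv1 = (2.45000, -5.15000, 6.40000); divide by 6.40000 → v2 = (0.38281, -0.80469, 1.00000)
Jv2 = (-0.60156, 2.89063, 0.11719); divide by 2.89063 → v3 = (-0.20811, 1.00000, 0.04054)
Requested entry of v3: 370/370 = 1.0000

1.0000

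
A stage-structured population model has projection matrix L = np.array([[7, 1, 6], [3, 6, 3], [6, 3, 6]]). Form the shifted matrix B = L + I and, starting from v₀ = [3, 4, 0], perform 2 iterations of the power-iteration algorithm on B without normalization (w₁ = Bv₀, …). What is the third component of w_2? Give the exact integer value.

489

B = L + I has rows (8, 1, 6); (3, 7, 3); (6, 3, 7)
w1 = Bv₀ = (8·3 + 1·4 + 6·0; 3·3 + 7·4 + 3·0; 6·3 + 3·4 + 7·0) = (28, 37, 30)
w2 = Bw1 = (8·28 + 1·37 + 6·30; 3·28 + 7·37 + 3·30; 6·28 + 3·37 + 7·30) = (441, 433, 489)
Requested component of w2: 489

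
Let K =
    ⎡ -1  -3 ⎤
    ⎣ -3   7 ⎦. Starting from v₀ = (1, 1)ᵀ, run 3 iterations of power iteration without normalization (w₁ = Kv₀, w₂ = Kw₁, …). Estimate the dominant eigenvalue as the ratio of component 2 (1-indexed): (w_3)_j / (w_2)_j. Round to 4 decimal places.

w1 = Kv₀ = ((-1)·1 + (-3)·1; (-3)·1 + 7·1) = (-4, 4)
w2 = Kw1 = ((-1)·(-4) + (-3)·4; (-3)·(-4) + 7·4) = (-8, 40)
w3 = Kw2 = (-112, 304)
Ratio at component: 304 / 40 = 7.6000

7.6000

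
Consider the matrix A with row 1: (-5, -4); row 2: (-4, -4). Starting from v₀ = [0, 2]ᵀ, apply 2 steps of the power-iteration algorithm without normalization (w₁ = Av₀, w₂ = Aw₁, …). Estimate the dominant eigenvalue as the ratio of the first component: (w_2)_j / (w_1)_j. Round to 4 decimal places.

λ ≈ -9.0000

w1 = Av₀ = ((-5)·0 + (-4)·2; (-4)·0 + (-4)·2) = (-8, -8)
w2 = Aw1 = ((-5)·(-8) + (-4)·(-8); (-4)·(-8) + (-4)·(-8)) = (72, 64)
Ratio at component: 72 / -8 = -9.0000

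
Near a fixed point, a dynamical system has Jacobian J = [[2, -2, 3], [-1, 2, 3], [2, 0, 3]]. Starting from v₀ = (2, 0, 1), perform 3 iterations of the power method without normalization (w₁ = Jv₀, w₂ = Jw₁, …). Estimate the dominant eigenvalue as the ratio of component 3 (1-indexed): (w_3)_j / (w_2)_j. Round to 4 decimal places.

w1 = Jv₀ = (7, 1, 7)
w2 = Jw1 = (33, 16, 35)
w3 = Jw2 = (139, 104, 171)
Ratio at component: 171 / 35 = 4.8857

4.8857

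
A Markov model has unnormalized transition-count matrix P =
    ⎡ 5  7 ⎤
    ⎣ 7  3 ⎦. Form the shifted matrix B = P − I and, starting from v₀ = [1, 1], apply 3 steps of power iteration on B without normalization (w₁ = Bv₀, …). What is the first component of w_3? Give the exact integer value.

1093

B = P − I has rows (4, 7); (7, 2)
w1 = Bv₀ = (4·1 + 7·1; 7·1 + 2·1) = (11, 9)
w2 = Bw1 = (4·11 + 7·9; 7·11 + 2·9) = (107, 95)
w3 = Bw2 = (1093, 939)
Requested component of w3: 1093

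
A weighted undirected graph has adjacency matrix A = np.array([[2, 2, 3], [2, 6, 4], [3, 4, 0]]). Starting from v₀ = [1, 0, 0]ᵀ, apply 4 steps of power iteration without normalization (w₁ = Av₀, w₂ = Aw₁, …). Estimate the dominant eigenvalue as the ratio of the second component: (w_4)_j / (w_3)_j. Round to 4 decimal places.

w1 = Av₀ = (2, 2, 3)
w2 = Aw1 = (17, 28, 14)
w3 = Aw2 = (132, 258, 163)
w4 = Aw3 = (1269, 2464, 1428)
Ratio at component: 2464 / 258 = 9.5504

λ ≈ 9.5504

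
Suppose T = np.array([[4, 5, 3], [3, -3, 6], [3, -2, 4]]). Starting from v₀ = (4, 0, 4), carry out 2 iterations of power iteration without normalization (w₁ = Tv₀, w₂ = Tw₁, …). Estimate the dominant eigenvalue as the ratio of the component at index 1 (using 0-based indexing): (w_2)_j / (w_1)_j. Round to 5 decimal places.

4.00000

w1 = Tv₀ = (4·4 + 5·0 + 3·4; 3·4 + (-3)·0 + 6·4; 3·4 + (-2)·0 + 4·4) = (28, 36, 28)
w2 = Tw1 = (4·28 + 5·36 + 3·28; 3·28 + (-3)·36 + 6·28; 3·28 + (-2)·36 + 4·28) = (376, 144, 124)
Ratio at component: 144 / 36 = 4.00000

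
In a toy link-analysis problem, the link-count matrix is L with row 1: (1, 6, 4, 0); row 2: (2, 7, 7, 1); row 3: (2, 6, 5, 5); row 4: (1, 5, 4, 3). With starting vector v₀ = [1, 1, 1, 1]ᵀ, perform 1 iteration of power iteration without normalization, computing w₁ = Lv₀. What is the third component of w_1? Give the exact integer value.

18

w1 = Lv₀ = (11, 17, 18, 13)
The requested component of w1 is 18.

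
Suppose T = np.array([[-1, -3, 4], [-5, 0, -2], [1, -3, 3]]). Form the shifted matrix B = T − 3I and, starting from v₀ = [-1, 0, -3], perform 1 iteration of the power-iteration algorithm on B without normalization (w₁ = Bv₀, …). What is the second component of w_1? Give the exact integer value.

B = T − 3I has rows (-4, -3, 4); (-5, -3, -2); (1, -3, 0)
w1 = Bv₀ = ((-4)·(-1) + (-3)·0 + 4·(-3); (-5)·(-1) + (-3)·0 + (-2)·(-3); 1·(-1) + (-3)·0 + 0·(-3)) = (-8, 11, -1)
Requested component of w1: 11

11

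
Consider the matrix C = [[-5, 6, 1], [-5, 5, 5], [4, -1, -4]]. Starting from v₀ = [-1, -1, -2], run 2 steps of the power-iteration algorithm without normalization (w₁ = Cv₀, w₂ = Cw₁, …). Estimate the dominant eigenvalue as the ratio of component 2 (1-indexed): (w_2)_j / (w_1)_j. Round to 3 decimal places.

1.000

w1 = Cv₀ = ((-5)·(-1) + 6·(-1) + 1·(-2); (-5)·(-1) + 5·(-1) + 5·(-2); 4·(-1) + (-1)·(-1) + (-4)·(-2)) = (-3, -10, 5)
w2 = Cw1 = ((-5)·(-3) + 6·(-10) + 1·5; (-5)·(-3) + 5·(-10) + 5·5; 4·(-3) + (-1)·(-10) + (-4)·5) = (-40, -10, -22)
Ratio at component: -10 / -10 = 1.000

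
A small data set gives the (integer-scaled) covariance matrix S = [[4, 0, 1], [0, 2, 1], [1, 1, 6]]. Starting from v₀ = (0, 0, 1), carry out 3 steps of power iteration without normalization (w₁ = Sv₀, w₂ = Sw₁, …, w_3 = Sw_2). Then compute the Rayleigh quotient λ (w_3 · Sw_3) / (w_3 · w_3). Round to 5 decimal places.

w1 = Sv₀ = (4·0 + 0·0 + 1·1; 0·0 + 2·0 + 1·1; 1·0 + 1·0 + 6·1) = (1, 1, 6)
w2 = Sw1 = (4·1 + 0·1 + 1·6; 0·1 + 2·1 + 1·6; 1·1 + 1·1 + 6·6) = (10, 8, 38)
w3 = Sw2 = (78, 54, 246)
Sw3 = (558, 354, 1608)
w3·Sw3 = 78·558 + 54·354 + 246·1608 = 458208; w3·w3 = 78·78 + 54·54 + 246·246 = 69516
λ ≈ 458208/69516 = 6.59140

λ ≈ 6.59140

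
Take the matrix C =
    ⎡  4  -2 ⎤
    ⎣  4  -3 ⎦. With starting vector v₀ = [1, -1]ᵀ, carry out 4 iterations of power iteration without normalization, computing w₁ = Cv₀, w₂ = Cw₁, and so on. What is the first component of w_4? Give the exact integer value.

74

w1 = Cv₀ = (6, 7)
w2 = Cw1 = (10, 3)
w3 = Cw2 = (34, 31)
w4 = Cw3 = (74, 43)
The requested component of w4 is 74.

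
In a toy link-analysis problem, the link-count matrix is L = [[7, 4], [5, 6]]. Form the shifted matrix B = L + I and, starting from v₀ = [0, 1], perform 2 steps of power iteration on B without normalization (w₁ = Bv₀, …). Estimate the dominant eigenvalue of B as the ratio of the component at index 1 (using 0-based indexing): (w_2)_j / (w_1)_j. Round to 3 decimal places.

B = L + I has rows (8, 4); (5, 7)
w1 = Bv₀ = (8·0 + 4·1; 5·0 + 7·1) = (4, 7)
w2 = Bw1 = (8·4 + 4·7; 5·4 + 7·7) = (60, 69)
Ratio: 69/7 = 9.857

μ ≈ 9.857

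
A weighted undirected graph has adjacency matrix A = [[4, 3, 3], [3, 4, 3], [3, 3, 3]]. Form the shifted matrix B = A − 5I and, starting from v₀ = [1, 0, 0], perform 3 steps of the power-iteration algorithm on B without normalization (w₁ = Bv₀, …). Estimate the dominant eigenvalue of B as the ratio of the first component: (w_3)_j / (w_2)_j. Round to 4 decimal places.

-0.5263

B = A − 5I has rows (-1, 3, 3); (3, -1, 3); (3, 3, -2)
w1 = Bv₀ = (-1, 3, 3)
w2 = Bw1 = (19, 3, 0)
w3 = Bw2 = (-10, 54, 66)
Ratio: -10/19 = -0.5263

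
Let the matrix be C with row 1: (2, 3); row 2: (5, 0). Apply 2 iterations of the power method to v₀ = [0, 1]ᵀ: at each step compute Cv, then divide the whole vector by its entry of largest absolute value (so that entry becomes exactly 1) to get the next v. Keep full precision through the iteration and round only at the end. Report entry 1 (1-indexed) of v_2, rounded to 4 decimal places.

0.4000

Cv0 = (3.00000, 0.00000); divide by 3.00000 → v1 = (1.00000, 0.00000)
Cv1 = (2.00000, 5.00000); divide by 5.00000 → v2 = (0.40000, 1.00000)
Requested entry of v2: 6/15 = 0.4000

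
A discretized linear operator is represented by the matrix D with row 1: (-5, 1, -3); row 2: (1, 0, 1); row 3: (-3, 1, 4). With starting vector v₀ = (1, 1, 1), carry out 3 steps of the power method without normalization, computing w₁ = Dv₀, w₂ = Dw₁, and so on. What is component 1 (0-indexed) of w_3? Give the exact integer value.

62

w1 = Dv₀ = (-7, 2, 2)
w2 = Dw1 = (31, -5, 31)
w3 = Dw2 = (-253, 62, 26)
The requested component of w3 is 62.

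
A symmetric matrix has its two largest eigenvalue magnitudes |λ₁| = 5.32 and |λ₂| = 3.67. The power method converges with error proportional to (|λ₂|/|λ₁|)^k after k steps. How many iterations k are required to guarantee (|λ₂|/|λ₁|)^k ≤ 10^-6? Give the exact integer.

|λ₂/λ₁| = 3.67/5.32 = 0.68985
Need k ≥ ln(10^-6) / ln(0.68985) = -13.8155 / -0.3713 ≈ 37.210
Smallest integer k satisfying the bound: 38

38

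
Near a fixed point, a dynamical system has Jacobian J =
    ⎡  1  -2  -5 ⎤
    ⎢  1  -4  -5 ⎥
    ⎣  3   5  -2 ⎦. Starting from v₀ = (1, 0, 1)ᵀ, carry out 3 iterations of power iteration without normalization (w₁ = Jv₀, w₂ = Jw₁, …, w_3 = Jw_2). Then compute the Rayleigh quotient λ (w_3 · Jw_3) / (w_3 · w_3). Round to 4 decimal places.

w1 = Jv₀ = (-4, -4, 1)
w2 = Jw1 = (-1, 7, -34)
w3 = Jw2 = (155, 141, 100)
Jw3 = (-627, -909, 970)
w3·Jw3 = 155·(-627) + 141·(-909) + 100·970 = -128354; w3·w3 = 155·155 + 141·141 + 100·100 = 53906
λ ≈ -128354/53906 = -2.3811

-2.3811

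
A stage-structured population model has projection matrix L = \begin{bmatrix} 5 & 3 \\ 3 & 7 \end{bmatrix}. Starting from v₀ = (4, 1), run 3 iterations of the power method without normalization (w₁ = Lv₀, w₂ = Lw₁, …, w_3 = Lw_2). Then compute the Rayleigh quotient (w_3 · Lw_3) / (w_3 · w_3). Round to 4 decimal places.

w1 = Lv₀ = (5·4 + 3·1; 3·4 + 7·1) = (23, 19)
w2 = Lw1 = (5·23 + 3·19; 3·23 + 7·19) = (172, 202)
w3 = Lw2 = (1466, 1930)
Lw3 = (13120, 17908)
w3·Lw3 = 1466·13120 + 1930·17908 = 53796360; w3·w3 = 1466·1466 + 1930·1930 = 5874056
λ ≈ 53796360/5874056 = 9.1583

λ ≈ 9.1583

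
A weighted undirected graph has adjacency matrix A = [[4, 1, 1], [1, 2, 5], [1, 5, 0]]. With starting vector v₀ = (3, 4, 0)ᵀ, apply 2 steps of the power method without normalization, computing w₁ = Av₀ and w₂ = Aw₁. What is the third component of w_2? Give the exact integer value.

w1 = Av₀ = (16, 11, 23)
w2 = Aw1 = (98, 153, 71)
The requested component of w2 is 71.

71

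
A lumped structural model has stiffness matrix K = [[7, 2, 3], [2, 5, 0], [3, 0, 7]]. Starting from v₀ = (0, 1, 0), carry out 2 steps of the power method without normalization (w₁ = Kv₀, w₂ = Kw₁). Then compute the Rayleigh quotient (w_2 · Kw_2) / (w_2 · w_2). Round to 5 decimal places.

λ ≈ 8.35306

w1 = Kv₀ = (7·0 + 2·1 + 3·0; 2·0 + 5·1 + 0·0; 3·0 + 0·1 + 7·0) = (2, 5, 0)
w2 = Kw1 = (7·2 + 2·5 + 3·0; 2·2 + 5·5 + 0·0; 3·2 + 0·5 + 7·0) = (24, 29, 6)
Kw2 = (244, 193, 114)
w2·Kw2 = 24·244 + 29·193 + 6·114 = 12137; w2·w2 = 24·24 + 29·29 + 6·6 = 1453
λ ≈ 12137/1453 = 8.35306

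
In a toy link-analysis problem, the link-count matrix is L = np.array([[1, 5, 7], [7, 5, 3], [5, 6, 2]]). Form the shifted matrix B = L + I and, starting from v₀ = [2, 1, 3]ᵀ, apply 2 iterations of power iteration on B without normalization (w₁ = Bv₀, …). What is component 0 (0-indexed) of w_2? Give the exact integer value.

380

B = L + I has rows (2, 5, 7); (7, 6, 3); (5, 6, 3)
w1 = Bv₀ = (30, 29, 25)
w2 = Bw1 = (380, 459, 399)
Requested component of w2: 380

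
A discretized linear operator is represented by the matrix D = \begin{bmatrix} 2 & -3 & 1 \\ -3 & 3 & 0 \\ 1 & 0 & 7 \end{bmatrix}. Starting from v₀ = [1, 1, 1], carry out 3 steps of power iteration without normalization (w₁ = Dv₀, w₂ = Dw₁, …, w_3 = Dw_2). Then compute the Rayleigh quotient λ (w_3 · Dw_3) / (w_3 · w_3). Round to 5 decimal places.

w1 = Dv₀ = (0, 0, 8)
w2 = Dw1 = (8, 0, 56)
w3 = Dw2 = (72, -24, 400)
Dw3 = (616, -288, 2872)
w3·Dw3 = 72·616 + (-24)·(-288) + 400·2872 = 1200064; w3·w3 = 72·72 + (-24)·(-24) + 400·400 = 165760
λ ≈ 1200064/165760 = 7.23977

λ ≈ 7.23977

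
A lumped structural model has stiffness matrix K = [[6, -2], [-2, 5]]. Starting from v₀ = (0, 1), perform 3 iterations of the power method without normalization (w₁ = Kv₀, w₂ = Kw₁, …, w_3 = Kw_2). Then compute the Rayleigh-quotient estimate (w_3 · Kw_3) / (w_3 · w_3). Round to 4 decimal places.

λ ≈ 7.5026

w1 = Kv₀ = (-2, 5)
w2 = Kw1 = (-22, 29)
w3 = Kw2 = (-190, 189)
Kw3 = (-1518, 1325)
w3·Kw3 = (-190)·(-1518) + 189·1325 = 538845; w3·w3 = (-190)·(-190) + 189·189 = 71821
λ ≈ 538845/71821 = 7.5026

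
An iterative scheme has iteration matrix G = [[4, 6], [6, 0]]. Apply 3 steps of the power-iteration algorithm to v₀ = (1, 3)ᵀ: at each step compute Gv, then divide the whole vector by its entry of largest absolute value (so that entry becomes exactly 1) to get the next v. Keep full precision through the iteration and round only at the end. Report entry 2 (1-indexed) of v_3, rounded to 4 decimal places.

0.5776

Gv0 = (22.00000, 6.00000); divide by 22.00000 → v1 = (1.00000, 0.27273)
Gv1 = (5.63636, 6.00000); divide by 6.00000 → v2 = (0.93939, 1.00000)
Gv2 = (9.75758, 5.63636); divide by 9.75758 → v3 = (1.00000, 0.57764)
Requested entry of v3: 744/1288 = 0.5776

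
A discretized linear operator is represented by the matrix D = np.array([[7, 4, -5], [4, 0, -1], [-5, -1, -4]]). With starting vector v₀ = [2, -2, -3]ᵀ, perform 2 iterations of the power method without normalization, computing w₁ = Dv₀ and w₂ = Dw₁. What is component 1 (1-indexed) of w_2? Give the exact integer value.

w1 = Dv₀ = (21, 11, 4)
w2 = Dw1 = (171, 80, -132)
The requested component of w2 is 171.

171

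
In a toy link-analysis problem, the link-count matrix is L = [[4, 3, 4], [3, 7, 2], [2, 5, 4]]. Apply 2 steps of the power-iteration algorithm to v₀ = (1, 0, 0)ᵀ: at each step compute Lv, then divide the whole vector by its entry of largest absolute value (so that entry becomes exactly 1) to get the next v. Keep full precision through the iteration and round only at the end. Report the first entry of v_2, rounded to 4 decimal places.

Lv0 = (4.00000, 3.00000, 2.00000); divide by 4.00000 → v1 = (1.00000, 0.75000, 0.50000)
Lv1 = (8.25000, 9.25000, 7.75000); divide by 9.25000 → v2 = (0.89189, 1.00000, 0.83784)
Requested entry of v2: 33/37 = 0.8919

0.8919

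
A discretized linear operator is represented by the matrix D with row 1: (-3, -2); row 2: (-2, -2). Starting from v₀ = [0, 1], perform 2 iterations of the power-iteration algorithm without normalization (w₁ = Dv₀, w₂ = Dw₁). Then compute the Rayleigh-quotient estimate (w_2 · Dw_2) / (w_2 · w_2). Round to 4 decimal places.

w1 = Dv₀ = (-2, -2)
w2 = Dw1 = (10, 8)
Dw2 = (-46, -36)
w2·Dw2 = 10·(-46) + 8·(-36) = -748; w2·w2 = 10·10 + 8·8 = 164
λ ≈ -748/164 = -4.5610

λ ≈ -4.5610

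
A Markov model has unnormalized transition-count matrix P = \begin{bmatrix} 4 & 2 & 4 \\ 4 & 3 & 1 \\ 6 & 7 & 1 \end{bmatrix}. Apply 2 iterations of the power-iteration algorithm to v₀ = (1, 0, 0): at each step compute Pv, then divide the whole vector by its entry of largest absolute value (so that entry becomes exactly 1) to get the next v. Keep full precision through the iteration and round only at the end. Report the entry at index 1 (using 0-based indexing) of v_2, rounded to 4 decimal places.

0.5862

Pv0 = (4.00000, 4.00000, 6.00000); divide by 6.00000 → v1 = (0.66667, 0.66667, 1.00000)
Pv1 = (8.00000, 5.66667, 9.66667); divide by 9.66667 → v2 = (0.82759, 0.58621, 1.00000)
Requested entry of v2: 34/58 = 0.5862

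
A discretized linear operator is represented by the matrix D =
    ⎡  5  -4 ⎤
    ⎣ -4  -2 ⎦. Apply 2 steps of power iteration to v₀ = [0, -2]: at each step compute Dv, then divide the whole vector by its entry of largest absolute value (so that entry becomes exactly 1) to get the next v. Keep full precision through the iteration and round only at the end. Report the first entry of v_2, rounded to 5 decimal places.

-0.60000

Dv0 = (8.000000, 4.000000); divide by 8.000000 → v1 = (1.000000, 0.500000)
Dv1 = (3.000000, -5.000000); divide by -5.000000 → v2 = (-0.600000, 1.000000)
Requested entry of v2: 24/-40 = -0.60000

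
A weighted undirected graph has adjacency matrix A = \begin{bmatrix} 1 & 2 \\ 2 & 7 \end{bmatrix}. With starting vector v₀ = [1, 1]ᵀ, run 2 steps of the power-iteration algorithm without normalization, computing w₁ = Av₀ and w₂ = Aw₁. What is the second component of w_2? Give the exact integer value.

69

w1 = Av₀ = (1·1 + 2·1; 2·1 + 7·1) = (3, 9)
w2 = Aw1 = (1·3 + 2·9; 2·3 + 7·9) = (21, 69)
The requested component of w2 is 69.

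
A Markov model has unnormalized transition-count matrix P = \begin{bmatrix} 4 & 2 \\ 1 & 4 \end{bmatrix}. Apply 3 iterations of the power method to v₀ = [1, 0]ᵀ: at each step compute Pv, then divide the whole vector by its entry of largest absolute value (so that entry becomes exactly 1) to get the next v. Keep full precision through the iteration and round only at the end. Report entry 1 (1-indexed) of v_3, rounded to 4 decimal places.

1.0000

Pv0 = (4.00000, 1.00000); divide by 4.00000 → v1 = (1.00000, 0.25000)
Pv1 = (4.50000, 2.00000); divide by 4.50000 → v2 = (1.00000, 0.44444)
Pv2 = (4.88889, 2.77778); divide by 4.88889 → v3 = (1.00000, 0.56818)
Requested entry of v3: 88/88 = 1.0000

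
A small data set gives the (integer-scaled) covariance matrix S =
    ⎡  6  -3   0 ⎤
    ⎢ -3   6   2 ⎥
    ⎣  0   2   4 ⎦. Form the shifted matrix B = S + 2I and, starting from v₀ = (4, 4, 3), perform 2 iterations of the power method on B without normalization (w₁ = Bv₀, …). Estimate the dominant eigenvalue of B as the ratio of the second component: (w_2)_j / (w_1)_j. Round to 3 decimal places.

B = S + 2I has rows (8, -3, 0); (-3, 8, 2); (0, 2, 6)
w1 = Bv₀ = (20, 26, 26)
w2 = Bw1 = (82, 200, 208)
Ratio: 200/26 = 7.692

7.692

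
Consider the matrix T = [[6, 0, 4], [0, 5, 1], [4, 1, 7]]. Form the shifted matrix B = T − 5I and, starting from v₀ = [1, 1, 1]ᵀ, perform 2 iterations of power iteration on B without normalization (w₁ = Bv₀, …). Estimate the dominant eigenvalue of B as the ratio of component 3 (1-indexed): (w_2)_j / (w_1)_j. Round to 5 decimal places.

5.00000

B = T − 5I has rows (1, 0, 4); (0, 0, 1); (4, 1, 2)
w1 = Bv₀ = (1·1 + 0·1 + 4·1; 0·1 + 0·1 + 1·1; 4·1 + 1·1 + 2·1) = (5, 1, 7)
w2 = Bw1 = (1·5 + 0·1 + 4·7; 0·5 + 0·1 + 1·7; 4·5 + 1·1 + 2·7) = (33, 7, 35)
Ratio: 35/7 = 5.00000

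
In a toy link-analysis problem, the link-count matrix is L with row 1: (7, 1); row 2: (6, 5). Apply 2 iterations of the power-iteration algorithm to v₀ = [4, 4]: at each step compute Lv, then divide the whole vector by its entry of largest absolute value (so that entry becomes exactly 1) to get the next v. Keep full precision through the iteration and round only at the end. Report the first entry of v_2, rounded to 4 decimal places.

Lv0 = (32.00000, 44.00000); divide by 44.00000 → v1 = (0.72727, 1.00000)
Lv1 = (6.09091, 9.36364); divide by 9.36364 → v2 = (0.65049, 1.00000)
Requested entry of v2: 268/412 = 0.6505

0.6505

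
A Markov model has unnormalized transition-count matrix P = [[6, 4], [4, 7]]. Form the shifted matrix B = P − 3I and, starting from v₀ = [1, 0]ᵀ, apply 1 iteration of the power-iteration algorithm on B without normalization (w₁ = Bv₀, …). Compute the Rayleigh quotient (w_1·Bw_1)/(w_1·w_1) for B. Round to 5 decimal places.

B = P − 3I has rows (3, 4); (4, 4)
w1 = Bv₀ = (3·1 + 4·0; 4·1 + 4·0) = (3, 4)
Bw1 = (25, 28)
w1·Bw1 = 187; w1·w1 = 25; μ ≈ 187/25 = 7.48000

μ ≈ 7.48000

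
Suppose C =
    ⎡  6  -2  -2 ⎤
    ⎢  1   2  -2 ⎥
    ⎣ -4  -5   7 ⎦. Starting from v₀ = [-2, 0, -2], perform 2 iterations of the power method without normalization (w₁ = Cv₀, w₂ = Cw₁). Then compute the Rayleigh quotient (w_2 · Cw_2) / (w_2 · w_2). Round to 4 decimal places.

w1 = Cv₀ = (6·(-2) + (-2)·0 + (-2)·(-2); 1·(-2) + 2·0 + (-2)·(-2); (-4)·(-2) + (-5)·0 + 7·(-2)) = (-8, 2, -6)
w2 = Cw1 = (6·(-8) + (-2)·2 + (-2)·(-6); 1·(-8) + 2·2 + (-2)·(-6); (-4)·(-8) + (-5)·2 + 7·(-6)) = (-40, 8, -20)
Cw2 = (-216, 16, -20)
w2·Cw2 = (-40)·(-216) + 8·16 + (-20)·(-20) = 9168; w2·w2 = (-40)·(-40) + 8·8 + (-20)·(-20) = 2064
λ ≈ 9168/2064 = 4.4419

4.4419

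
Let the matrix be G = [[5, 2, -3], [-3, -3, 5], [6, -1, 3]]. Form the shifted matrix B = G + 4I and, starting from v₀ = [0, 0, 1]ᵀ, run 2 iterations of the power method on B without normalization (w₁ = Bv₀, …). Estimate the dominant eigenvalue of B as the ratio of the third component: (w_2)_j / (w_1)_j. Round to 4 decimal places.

μ ≈ 3.7143

B = G + 4I has rows (9, 2, -3); (-3, 1, 5); (6, -1, 7)
w1 = Bv₀ = (9·0 + 2·0 + (-3)·1; (-3)·0 + 1·0 + 5·1; 6·0 + (-1)·0 + 7·1) = (-3, 5, 7)
w2 = Bw1 = (9·(-3) + 2·5 + (-3)·7; (-3)·(-3) + 1·5 + 5·7; 6·(-3) + (-1)·5 + 7·7) = (-38, 49, 26)
Ratio: 26/7 = 3.7143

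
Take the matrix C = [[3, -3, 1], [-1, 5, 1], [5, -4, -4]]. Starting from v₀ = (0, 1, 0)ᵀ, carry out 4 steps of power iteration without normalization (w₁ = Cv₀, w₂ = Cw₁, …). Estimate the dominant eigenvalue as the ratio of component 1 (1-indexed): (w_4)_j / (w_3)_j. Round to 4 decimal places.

w1 = Cv₀ = (-3, 5, -4)
w2 = Cw1 = (-28, 24, -19)
w3 = Cw2 = (-175, 129, -160)
w4 = Cw3 = (-1072, 660, -751)
Ratio at component: -1072 / -175 = 6.1257

λ ≈ 6.1257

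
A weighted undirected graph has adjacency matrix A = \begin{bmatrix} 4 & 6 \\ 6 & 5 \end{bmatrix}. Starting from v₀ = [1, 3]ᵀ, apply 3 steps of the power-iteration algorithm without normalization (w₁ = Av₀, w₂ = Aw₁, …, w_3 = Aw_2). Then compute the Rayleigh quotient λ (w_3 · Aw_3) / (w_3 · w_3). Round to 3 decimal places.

10.521

w1 = Av₀ = (22, 21)
w2 = Aw1 = (214, 237)
w3 = Aw2 = (2278, 2469)
Aw3 = (23926, 26013)
w3·Aw3 = 2278·23926 + 2469·26013 = 118729525; w3·w3 = 2278·2278 + 2469·2469 = 11285245
λ ≈ 118729525/11285245 = 10.521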